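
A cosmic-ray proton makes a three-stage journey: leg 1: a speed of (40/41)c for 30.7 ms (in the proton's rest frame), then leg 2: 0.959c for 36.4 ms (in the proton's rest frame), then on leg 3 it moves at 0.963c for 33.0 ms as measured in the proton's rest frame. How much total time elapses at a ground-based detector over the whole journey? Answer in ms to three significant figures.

Δt = 391 ms

Leg 1: γ = 1/√(1 − (40/41)²) = 41/9 ≈ 4.556; Δt_1 = 4.556 × 30.7 = 139.9 ms.
Leg 2: γ = 1/√(1 − 0.959²) = 1/√0.08032 = 3.529; Δt_2 = 3.529 × 36.4 = 128.4 ms.
Leg 3: γ = 1/√(1 − 0.963²) = 1/√0.07263 = 3.711; Δt_3 = 3.711 × 33.0 = 122.4 ms.
Total: 139.9 + 128.4 + 122.4 ms.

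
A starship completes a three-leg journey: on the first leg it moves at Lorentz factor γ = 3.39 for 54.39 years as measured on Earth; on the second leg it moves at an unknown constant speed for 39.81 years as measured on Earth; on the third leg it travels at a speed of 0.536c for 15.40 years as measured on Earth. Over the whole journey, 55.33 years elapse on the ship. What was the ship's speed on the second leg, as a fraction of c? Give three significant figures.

Leg 1: γ = 3.39; τ_1 = 54.39/3.390 = 16.04 years.
Leg 2: speed unknown; τ_2 = 39.81/γ_2.
Leg 3: γ = 1/√(1 − 0.536²) = 1/√0.7127 = 1.185; τ_3 = 15.40/1.185 = 13.00 years.
Total proper time: 16.04 + τ_2 + 13.00 = 55.33, so τ_2 = 55.33 − 29.05 = 26.28 years.
γ_2 = 39.81/26.28 = 1.515; β = √(1 − 1/γ²) = √0.5641.

β = 0.751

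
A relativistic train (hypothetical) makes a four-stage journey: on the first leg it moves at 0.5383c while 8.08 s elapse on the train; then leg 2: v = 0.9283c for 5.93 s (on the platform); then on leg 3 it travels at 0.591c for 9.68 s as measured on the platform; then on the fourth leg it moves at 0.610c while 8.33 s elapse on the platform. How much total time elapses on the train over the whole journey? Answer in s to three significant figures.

τ = 24.7 s

Leg 1: 8.08 s is already measured on the train.
Leg 2: γ = 1/√(1 − 0.9283²) = 1/√0.1383 = 2.689; τ_2 = 5.93/2.689 = 2.205 s.
Leg 3: γ = 1/√(1 − 0.591²) = 1/√0.6507 = 1.240; τ_3 = 9.68/1.240 = 7.809 s.
Leg 4: γ = 1/√(1 − 0.610²) = 1/√0.6279 = 1.262; τ_4 = 8.33/1.262 = 6.601 s.
Total: 8.080 + 2.205 + 7.809 + 6.601 s.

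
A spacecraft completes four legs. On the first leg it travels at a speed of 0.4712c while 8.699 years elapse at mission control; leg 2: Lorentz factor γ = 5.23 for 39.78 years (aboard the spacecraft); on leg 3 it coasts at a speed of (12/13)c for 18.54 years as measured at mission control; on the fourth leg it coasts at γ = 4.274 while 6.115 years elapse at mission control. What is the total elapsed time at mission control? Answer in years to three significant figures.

Δt = 241 years

Leg 1: 8.699 years is already measured at mission control.
Leg 2: γ = 5.23; Δt_2 = 5.230 × 39.78 = 208.0 years.
Leg 3: 18.54 years is already measured at mission control.
Leg 4: 6.115 years is already measured at mission control.
Total: 8.699 + 208.0 + 18.54 + 6.115 years.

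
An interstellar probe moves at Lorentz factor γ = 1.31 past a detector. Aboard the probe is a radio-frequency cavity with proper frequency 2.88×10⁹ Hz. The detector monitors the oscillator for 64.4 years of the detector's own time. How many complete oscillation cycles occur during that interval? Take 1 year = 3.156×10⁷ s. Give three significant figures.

N = 4.47×10¹⁸

γ = 1.31
During 64.4 years of lab time, the oscillator's proper time advances by τ = Δt/γ = 64.4/1.310 = 49.16 years = 1.551×10⁹ s.
N = f × τ = 2.88×10⁹ × 1.551×10⁹ = 4.468×10¹⁸.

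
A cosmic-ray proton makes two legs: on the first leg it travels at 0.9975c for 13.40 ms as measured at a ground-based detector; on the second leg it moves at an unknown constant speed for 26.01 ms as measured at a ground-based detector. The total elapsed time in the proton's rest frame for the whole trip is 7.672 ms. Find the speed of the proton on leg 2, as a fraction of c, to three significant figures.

Leg 1: γ = 1/√(1 − 0.9975²) = 1/√0.004994 = 14.15; τ_1 = 13.40/14.15 = 0.9469 ms.
Leg 2: speed unknown; τ_2 = 26.01/γ_2.
Total proper time: 0.9469 + τ_2 = 7.672, so τ_2 = 7.672 − 0.9469 = 6.725 ms.
γ_2 = 26.01/6.725 = 3.868; β = √(1 − 1/γ²) = √0.9331.

β = 0.966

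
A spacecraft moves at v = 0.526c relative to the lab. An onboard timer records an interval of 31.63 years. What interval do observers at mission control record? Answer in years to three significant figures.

Δt = 37.2 years

γ = 1/√(1 − 0.526²) = 1/√0.7233 = 1.176
The interval measured aboard the spacecraft is the proper time (both events occur at the same place in that frame); the lab-frame interval is Δt = γτ = 1.176 × 31.63 years.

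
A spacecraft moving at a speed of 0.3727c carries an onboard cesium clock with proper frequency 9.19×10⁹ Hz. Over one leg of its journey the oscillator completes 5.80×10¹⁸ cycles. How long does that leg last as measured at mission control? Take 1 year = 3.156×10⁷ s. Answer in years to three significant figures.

γ = 1/√(1 − 0.3727²) = 1/√0.8611 = 1.078
Proper time for N cycles: τ = N/f = 5.80×10¹⁸/(9.19×10⁹) = 6.311×10⁸ s = 20.00 years.
Lab-frame duration Δt = γτ = 1.078 × 20.00 = 21.55 years.

Δt = 21.6 years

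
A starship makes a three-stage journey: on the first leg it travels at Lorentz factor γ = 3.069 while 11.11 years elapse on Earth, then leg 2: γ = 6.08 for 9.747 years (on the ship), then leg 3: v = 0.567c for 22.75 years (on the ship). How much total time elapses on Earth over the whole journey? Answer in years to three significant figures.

Leg 1: 11.11 years is already measured on Earth.
Leg 2: γ = 6.08; Δt_2 = 6.080 × 9.747 = 59.26 years.
Leg 3: γ = 1/√(1 − 0.567²) = 1/√0.6785 = 1.214; Δt_3 = 1.214 × 22.75 = 27.62 years.
Total: 11.11 + 59.26 + 27.62 years.

Δt = 98.0 years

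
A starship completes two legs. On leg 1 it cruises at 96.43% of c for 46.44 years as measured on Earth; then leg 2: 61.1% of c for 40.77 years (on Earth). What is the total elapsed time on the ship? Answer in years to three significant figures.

τ = 44.6 years

Leg 1: β = 0.9643; γ = 1/√(1 − 0.9643²) = 1/√0.07013 = 3.776; τ_1 = 46.44/3.776 = 12.30 years.
Leg 2: β = 0.611; γ = 1/√(1 − 0.611²) = 1/√0.6267 = 1.263; τ_2 = 40.77/1.263 = 32.27 years.
Total: 12.30 + 32.27 years.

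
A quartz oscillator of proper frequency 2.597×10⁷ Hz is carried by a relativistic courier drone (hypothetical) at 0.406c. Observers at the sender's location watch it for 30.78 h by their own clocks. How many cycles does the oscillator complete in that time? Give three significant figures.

N = 2.63×10¹²

γ = 1/√(1 − 0.406²) = 1/√0.8352 = 1.094
During 30.78 h of lab time, the oscillator's proper time advances by τ = Δt/γ = 30.78/1.094 = 28.13 h = 1.013×10⁵ s.
N = f × τ = 2.597×10⁷ × 1.013×10⁵ = 2.630×10¹².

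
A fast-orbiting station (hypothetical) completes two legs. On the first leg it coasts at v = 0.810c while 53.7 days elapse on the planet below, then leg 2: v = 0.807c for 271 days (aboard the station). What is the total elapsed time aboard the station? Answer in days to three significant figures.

Leg 1: γ = 1/√(1 − 0.810²) = 1/√0.3439 = 1.705; τ_1 = 53.7/1.705 = 31.49 days.
Leg 2: 271 days is already measured aboard the station.
Total: 31.49 + 271.0 days.

τ = 302 days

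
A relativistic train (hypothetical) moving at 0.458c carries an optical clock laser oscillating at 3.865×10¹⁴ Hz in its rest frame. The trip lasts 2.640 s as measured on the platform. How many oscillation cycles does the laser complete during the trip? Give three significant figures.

N = 9.07×10¹⁴

γ = 1/√(1 − 0.458²) = 1/√0.7902 = 1.125
The oscillator's own cycle count is N = f × τ where τ is the proper time on the train. τ = Δt/γ = 2.640/1.125 = 2.347 s = 2.347×10⁰ s.
N = 3.865×10¹⁴ × 2.347×10⁰ = 9.071×10¹⁴.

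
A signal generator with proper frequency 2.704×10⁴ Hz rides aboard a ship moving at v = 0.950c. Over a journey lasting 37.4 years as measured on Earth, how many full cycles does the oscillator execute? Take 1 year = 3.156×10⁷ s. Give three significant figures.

γ = 1/√(1 − 0.950²) = 1/√0.09750 = 3.203
The oscillator's own cycle count is N = f × τ where τ is the proper time on the ship. τ = Δt/γ = 37.4/3.203 = 11.68 years = 3.686×10⁸ s.
N = 2.704×10⁴ × 3.686×10⁸ = 9.966×10¹².

N = 9.97×10¹²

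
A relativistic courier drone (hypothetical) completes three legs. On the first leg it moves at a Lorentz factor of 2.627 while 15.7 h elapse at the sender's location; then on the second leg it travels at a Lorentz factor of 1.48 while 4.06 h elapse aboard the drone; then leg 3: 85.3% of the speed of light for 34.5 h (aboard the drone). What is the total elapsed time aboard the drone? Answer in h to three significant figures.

τ = 44.5 h

Leg 1: γ = 2.627; τ_1 = 15.7/2.627 = 5.976 h.
Leg 2: 4.06 h is already measured aboard the drone.
Leg 3: 34.5 h is already measured aboard the drone.
Total: 5.976 + 4.060 + 34.50 h.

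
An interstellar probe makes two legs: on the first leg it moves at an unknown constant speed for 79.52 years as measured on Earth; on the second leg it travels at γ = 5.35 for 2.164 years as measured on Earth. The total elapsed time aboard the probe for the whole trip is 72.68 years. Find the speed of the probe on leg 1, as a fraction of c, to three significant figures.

Leg 1: speed unknown; τ_1 = 79.52/γ_1.
Leg 2: γ = 5.35; τ_2 = 2.164/5.350 = 0.4045 years.
Total proper time: τ_1 + 0.4045 = 72.68, so τ_1 = 72.68 − 0.4045 = 72.28 years.
γ_1 = 79.52/72.28 = 1.100; β = √(1 − 1/γ²) = √0.1739.

β = 0.417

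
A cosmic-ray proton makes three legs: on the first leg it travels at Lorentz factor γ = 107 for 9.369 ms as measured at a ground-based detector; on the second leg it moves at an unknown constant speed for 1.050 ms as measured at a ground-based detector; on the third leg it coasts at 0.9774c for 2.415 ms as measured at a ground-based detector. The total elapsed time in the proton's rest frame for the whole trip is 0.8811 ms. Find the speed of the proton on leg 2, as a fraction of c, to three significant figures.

β = 0.963

Leg 1: γ = 107; τ_1 = 9.369/107.0 = 0.08756 ms.
Leg 2: speed unknown; τ_2 = 1.050/γ_2.
Leg 3: γ = 1/√(1 − 0.9774²) = 1/√0.04469 = 4.730; τ_3 = 2.415/4.730 = 0.5105 ms.
Total proper time: 0.08756 + τ_2 + 0.5105 = 0.8811, so τ_2 = 0.8811 − 0.5981 = 0.2830 ms.
γ_2 = 1.050/0.2830 = 3.710; β = √(1 − 1/γ²) = √0.9274.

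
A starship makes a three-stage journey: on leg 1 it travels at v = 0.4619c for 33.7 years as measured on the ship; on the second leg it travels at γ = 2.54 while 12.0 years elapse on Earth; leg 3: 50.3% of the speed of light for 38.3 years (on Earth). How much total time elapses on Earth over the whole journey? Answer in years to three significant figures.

Δt = 88.3 years

Leg 1: γ = 1/√(1 − 0.4619²) = 1/√0.7866 = 1.127; Δt_1 = 1.127 × 33.7 = 38.00 years.
Leg 2: 12.0 years is already measured on Earth.
Leg 3: 38.3 years is already measured on Earth.
Total: 38.00 + 12.00 + 38.30 years.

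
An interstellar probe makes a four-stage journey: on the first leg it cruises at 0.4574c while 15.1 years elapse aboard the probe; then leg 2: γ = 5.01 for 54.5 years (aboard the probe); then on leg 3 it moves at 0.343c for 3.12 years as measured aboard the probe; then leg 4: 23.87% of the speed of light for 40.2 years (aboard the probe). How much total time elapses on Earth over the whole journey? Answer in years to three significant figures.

Δt = 335 years

Leg 1: γ = 1/√(1 − 0.4574²) = 1/√0.7908 = 1.125; Δt_1 = 1.125 × 15.1 = 16.98 years.
Leg 2: γ = 5.01; Δt_2 = 5.010 × 54.5 = 273.0 years.
Leg 3: γ = 1/√(1 − 0.343²) = 1/√0.8824 = 1.065; Δt_3 = 1.065 × 3.12 = 3.321 years.
Leg 4: β = 0.2387; γ = 1/√(1 − 0.2387²) = 1/√0.9430 = 1.030; Δt_4 = 1.030 × 40.2 = 41.40 years.
Total: 16.98 + 273.0 + 3.321 + 41.40 years.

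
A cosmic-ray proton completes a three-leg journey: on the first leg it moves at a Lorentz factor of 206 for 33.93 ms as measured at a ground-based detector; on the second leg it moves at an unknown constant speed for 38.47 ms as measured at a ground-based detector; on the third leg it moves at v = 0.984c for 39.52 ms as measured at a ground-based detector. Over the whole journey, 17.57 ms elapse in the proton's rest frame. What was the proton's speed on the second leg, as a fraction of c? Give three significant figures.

β = 0.963

Leg 1: γ = 206; τ_1 = 33.93/206.0 = 0.1647 ms.
Leg 2: speed unknown; τ_2 = 38.47/γ_2.
Leg 3: γ = 1/√(1 − 0.984²) = 1/√0.03174 = 5.613; τ_3 = 39.52/5.613 = 7.041 ms.
Total proper time: 0.1647 + τ_2 + 7.041 = 17.57, so τ_2 = 17.57 − 7.206 = 10.36 ms.
γ_2 = 38.47/10.36 = 3.712; β = √(1 − 1/γ²) = √0.9274.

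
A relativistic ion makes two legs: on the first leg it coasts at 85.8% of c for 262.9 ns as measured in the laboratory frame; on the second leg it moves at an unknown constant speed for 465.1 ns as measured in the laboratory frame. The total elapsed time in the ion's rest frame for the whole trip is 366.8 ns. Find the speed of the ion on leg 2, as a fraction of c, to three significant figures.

β = 0.867

Leg 1: β = 0.858; γ = 1/√(1 − 0.858²) = 1/√0.2638 = 1.947; τ_1 = 262.9/1.947 = 135.0 ns.
Leg 2: speed unknown; τ_2 = 465.1/γ_2.
Total proper time: 135.0 + τ_2 = 366.8, so τ_2 = 366.8 − 135.0 = 231.8 ns.
γ_2 = 465.1/231.8 = 2.007; β = √(1 − 1/γ²) = √0.7517.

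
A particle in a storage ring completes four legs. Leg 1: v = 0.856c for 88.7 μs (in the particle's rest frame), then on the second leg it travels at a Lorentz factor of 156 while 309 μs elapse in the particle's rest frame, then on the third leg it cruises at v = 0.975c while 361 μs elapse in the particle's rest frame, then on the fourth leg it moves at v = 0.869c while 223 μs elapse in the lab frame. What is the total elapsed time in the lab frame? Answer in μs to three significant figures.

Δt = 5.02×10⁴ μs

Leg 1: γ = 1/√(1 − 0.856²) = 1/√0.2673 = 1.934; Δt_1 = 1.934 × 88.7 = 171.6 μs.
Leg 2: γ = 156; Δt_2 = 156.0 × 309 = 4.820×10⁴ μs.
Leg 3: γ = 1/√(1 − 0.975²) = 1/√0.04938 = 4.500; Δt_3 = 4.500 × 361 = 1625 μs.
Leg 4: 223 μs is already measured in the lab frame.
Total: 171.6 + 4.820×10⁴ + 1625 + 223.0 μs.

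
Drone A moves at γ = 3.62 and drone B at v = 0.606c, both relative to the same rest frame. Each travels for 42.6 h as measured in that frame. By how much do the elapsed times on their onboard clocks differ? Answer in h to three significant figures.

|τ_A − τ_B| = 22.1 h

A: γ = 3.62; τ_A = 42.6/3.620 = 11.77 h.
B: γ = 1/√(1 − 0.606²) = 1/√0.6328 = 1.257; τ_B = 42.6/1.257 = 33.89 h.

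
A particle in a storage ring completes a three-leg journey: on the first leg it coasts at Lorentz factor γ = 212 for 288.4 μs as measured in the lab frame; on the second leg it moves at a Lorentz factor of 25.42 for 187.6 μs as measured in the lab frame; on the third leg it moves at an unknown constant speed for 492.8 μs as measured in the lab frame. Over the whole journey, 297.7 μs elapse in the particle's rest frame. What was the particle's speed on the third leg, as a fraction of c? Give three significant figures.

Leg 1: γ = 212; τ_1 = 288.4/212.0 = 1.360 μs.
Leg 2: γ = 25.42; τ_2 = 187.6/25.42 = 7.380 μs.
Leg 3: speed unknown; τ_3 = 492.8/γ_3.
Total proper time: 1.360 + 7.380 + τ_3 = 297.7, so τ_3 = 297.7 − 8.740 = 289.0 μs.
γ_3 = 492.8/289.0 = 1.705; β = √(1 − 1/γ²) = √0.6562.

β = 0.810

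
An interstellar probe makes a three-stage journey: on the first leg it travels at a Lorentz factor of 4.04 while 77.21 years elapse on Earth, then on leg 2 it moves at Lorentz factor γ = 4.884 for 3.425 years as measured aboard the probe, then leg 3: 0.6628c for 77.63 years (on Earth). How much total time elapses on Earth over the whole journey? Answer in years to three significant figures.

Δt = 172 years

Leg 1: 77.21 years is already measured on Earth.
Leg 2: γ = 4.884; Δt_2 = 4.884 × 3.425 = 16.73 years.
Leg 3: 77.63 years is already measured on Earth.
Total: 77.21 + 16.73 + 77.63 years.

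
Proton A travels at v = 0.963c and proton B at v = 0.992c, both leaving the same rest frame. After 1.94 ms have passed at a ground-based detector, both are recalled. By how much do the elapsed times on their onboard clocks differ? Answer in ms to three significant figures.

A: γ = 1/√(1 − 0.963²) = 1/√0.07263 = 3.711; τ_A = 1.94/3.711 = 0.5228 ms.
B: γ = 1/√(1 − 0.992²) = 1/√0.01594 = 7.922; τ_B = 1.94/7.922 = 0.2449 ms.

|τ_A − τ_B| = 0.278 ms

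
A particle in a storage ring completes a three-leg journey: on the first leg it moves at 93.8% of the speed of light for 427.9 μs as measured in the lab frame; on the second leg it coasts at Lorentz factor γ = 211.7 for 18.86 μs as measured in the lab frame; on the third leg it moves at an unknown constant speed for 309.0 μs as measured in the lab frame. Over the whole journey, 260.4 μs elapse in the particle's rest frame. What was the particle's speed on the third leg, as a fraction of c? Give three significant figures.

Leg 1: β = 0.938; γ = 1/√(1 − 0.938²) = 1/√0.1202 = 2.885; τ_1 = 427.9/2.885 = 148.3 μs.
Leg 2: γ = 211.7; τ_2 = 18.86/211.7 = 0.08909 μs.
Leg 3: speed unknown; τ_3 = 309.0/γ_3.
Total proper time: 148.3 + 0.08909 + τ_3 = 260.4, so τ_3 = 260.4 − 148.4 = 112.0 μs.
γ_3 = 309.0/112.0 = 2.759; β = √(1 − 1/γ²) = √0.8687.

β = 0.932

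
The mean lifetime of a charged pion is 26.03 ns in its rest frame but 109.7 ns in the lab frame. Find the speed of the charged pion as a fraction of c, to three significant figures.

γ = Δt/τ₀ = 109.7/26.03 = 4.214
β = √(1 − 1/γ²) = √(1 − 0.05630) = √0.9437

β = 0.971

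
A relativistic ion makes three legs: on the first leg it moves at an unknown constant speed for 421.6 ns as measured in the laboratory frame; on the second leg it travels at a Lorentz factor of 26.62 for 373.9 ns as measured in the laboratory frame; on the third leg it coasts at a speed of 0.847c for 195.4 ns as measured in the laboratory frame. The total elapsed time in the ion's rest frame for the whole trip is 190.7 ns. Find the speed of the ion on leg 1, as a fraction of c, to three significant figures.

Leg 1: speed unknown; τ_1 = 421.6/γ_1.
Leg 2: γ = 26.62; τ_2 = 373.9/26.62 = 14.05 ns.
Leg 3: γ = 1/√(1 − 0.847²) = 1/√0.2826 = 1.881; τ_3 = 195.4/1.881 = 103.9 ns.
Total proper time: τ_1 + 14.05 + 103.9 = 190.7, so τ_1 = 190.7 − 117.9 = 72.78 ns.
γ_1 = 421.6/72.78 = 5.793; β = √(1 − 1/γ²) = √0.9702.

β = 0.985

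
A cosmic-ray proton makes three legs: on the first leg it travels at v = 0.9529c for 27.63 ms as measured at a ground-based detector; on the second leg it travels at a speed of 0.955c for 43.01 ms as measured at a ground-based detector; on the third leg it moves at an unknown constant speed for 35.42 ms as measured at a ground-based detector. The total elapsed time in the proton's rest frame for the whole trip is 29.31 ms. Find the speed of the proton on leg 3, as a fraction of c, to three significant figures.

β = 0.973

Leg 1: γ = 1/√(1 − 0.9529²) = 1/√0.09198 = 3.297; τ_1 = 27.63/3.297 = 8.380 ms.
Leg 2: γ = 1/√(1 − 0.955²) = 1/√0.08798 = 3.371; τ_2 = 43.01/3.371 = 12.76 ms.
Leg 3: speed unknown; τ_3 = 35.42/γ_3.
Total proper time: 8.380 + 12.76 + τ_3 = 29.31, so τ_3 = 29.31 − 21.14 = 8.173 ms.
γ_3 = 35.42/8.173 = 4.334; β = √(1 − 1/γ²) = √0.9468.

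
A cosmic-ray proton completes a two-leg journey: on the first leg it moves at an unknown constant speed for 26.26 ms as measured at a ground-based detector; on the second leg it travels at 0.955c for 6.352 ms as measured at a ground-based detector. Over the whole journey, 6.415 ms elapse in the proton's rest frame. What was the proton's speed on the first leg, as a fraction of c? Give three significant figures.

Leg 1: speed unknown; τ_1 = 26.26/γ_1.
Leg 2: γ = 1/√(1 − 0.955²) = 1/√0.08798 = 3.371; τ_2 = 6.352/3.371 = 1.884 ms.
Total proper time: τ_1 + 1.884 = 6.415, so τ_1 = 6.415 − 1.884 = 4.531 ms.
γ_1 = 26.26/4.531 = 5.796; β = √(1 − 1/γ²) = √0.9702.

β = 0.985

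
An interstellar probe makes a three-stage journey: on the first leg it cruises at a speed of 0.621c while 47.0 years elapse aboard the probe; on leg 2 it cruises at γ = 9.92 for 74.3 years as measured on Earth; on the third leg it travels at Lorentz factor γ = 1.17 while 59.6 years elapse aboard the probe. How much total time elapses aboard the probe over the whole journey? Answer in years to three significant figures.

τ = 114 years

Leg 1: 47.0 years is already measured aboard the probe.
Leg 2: γ = 9.92; τ_2 = 74.3/9.920 = 7.490 years.
Leg 3: 59.6 years is already measured aboard the probe.
Total: 47.00 + 7.490 + 59.60 years.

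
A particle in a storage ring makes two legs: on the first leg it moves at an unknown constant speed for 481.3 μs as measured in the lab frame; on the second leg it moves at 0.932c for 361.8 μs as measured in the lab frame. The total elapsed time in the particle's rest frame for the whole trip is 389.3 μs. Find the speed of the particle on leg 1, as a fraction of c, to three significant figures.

Leg 1: speed unknown; τ_1 = 481.3/γ_1.
Leg 2: γ = 1/√(1 − 0.932²) = 1/√0.1314 = 2.759; τ_2 = 361.8/2.759 = 131.1 μs.
Total proper time: τ_1 + 131.1 = 389.3, so τ_1 = 389.3 − 131.1 = 258.2 μs.
γ_1 = 481.3/258.2 = 1.864; β = √(1 − 1/γ²) = √0.7123.

β = 0.844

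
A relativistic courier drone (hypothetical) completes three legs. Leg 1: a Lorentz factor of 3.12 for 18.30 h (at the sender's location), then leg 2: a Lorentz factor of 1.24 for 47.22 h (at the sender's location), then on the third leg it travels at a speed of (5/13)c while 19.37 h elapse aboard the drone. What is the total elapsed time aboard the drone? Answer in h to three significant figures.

τ = 63.3 h

Leg 1: γ = 3.12; τ_1 = 18.30/3.120 = 5.865 h.
Leg 2: γ = 1.24; τ_2 = 47.22/1.240 = 38.08 h.
Leg 3: 19.37 h is already measured aboard the drone.
Total: 5.865 + 38.08 + 19.37 h.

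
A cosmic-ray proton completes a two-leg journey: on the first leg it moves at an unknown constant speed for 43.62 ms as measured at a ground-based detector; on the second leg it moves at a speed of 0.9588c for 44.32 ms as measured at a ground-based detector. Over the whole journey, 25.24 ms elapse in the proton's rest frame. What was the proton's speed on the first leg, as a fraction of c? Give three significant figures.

Leg 1: speed unknown; τ_1 = 43.62/γ_1.
Leg 2: γ = 1/√(1 − 0.9588²) = 1/√0.08070 = 3.520; τ_2 = 44.32/3.520 = 12.59 ms.
Total proper time: τ_1 + 12.59 = 25.24, so τ_1 = 25.24 − 12.59 = 12.65 ms.
γ_1 = 43.62/12.65 = 3.448; β = √(1 − 1/γ²) = √0.9159.

β = 0.957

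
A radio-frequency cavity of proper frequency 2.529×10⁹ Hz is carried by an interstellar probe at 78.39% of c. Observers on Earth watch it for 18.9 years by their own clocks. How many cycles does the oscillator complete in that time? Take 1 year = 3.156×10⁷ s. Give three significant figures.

β = 0.7839; γ = 1/√(1 − 0.7839²) = 1/√0.3855 = 1.611
During 18.9 years of lab time, the oscillator's proper time advances by τ = Δt/γ = 18.9/1.611 = 11.73 years = 3.703×10⁸ s.
N = f × τ = 2.529×10⁹ × 3.703×10⁸ = 9.366×10¹⁷.

N = 9.37×10¹⁷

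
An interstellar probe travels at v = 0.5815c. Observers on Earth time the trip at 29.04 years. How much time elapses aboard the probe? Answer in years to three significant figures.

γ = 1/√(1 − 0.5815²) = 1/√0.6619 = 1.229
The interval measured on Earth is the dilated one; the clock aboard the probe measures the proper time τ = Δt/γ = 29.04/1.229 years.

τ = 23.6 years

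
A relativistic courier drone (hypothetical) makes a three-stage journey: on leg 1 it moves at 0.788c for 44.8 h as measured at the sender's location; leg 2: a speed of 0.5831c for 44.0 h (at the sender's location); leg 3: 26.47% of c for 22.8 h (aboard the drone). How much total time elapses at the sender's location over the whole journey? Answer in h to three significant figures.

Δt = 112 h

Leg 1: 44.8 h is already measured at the sender's location.
Leg 2: 44.0 h is already measured at the sender's location.
Leg 3: β = 0.2647; γ = 1/√(1 − 0.2647²) = 1/√0.9299 = 1.037; Δt_3 = 1.037 × 22.8 = 23.64 h.
Total: 44.80 + 44.00 + 23.64 h.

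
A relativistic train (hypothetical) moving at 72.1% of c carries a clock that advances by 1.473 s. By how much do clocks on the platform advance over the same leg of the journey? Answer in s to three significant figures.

Δt = 2.13 s

β = 0.721; γ = 1/√(1 − 0.721²) = 1/√0.4802 = 1.443
The interval measured on the train is the proper time (both events occur at the same place in that frame); the lab-frame interval is Δt = γτ = 1.443 × 1.473 s.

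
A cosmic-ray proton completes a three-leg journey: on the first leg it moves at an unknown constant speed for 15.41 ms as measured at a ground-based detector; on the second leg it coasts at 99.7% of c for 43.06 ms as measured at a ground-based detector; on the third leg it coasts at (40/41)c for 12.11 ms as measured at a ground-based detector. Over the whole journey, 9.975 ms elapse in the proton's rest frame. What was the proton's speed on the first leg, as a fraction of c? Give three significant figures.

β = 0.966

Leg 1: speed unknown; τ_1 = 15.41/γ_1.
Leg 2: β = 0.997; γ = 1/√(1 − 0.997²) = 1/√0.005991 = 12.92; τ_2 = 43.06/12.92 = 3.333 ms.
Leg 3: γ = 1/√(1 − (40/41)²) = 41/9 ≈ 4.556; τ_3 = 12.11/4.556 = 2.658 ms.
Total proper time: τ_1 + 3.333 + 2.658 = 9.975, so τ_1 = 9.975 − 5.991 = 3.984 ms.
γ_1 = 15.41/3.984 = 3.868; β = √(1 − 1/γ²) = √0.9332.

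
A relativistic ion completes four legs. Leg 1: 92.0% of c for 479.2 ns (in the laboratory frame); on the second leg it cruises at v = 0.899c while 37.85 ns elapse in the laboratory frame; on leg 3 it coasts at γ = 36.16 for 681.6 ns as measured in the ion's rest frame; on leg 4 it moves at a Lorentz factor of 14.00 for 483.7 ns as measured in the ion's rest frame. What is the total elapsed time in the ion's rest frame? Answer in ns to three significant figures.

τ = 1370 ns

Leg 1: β = 0.920; γ = 1/√(1 − 0.920²) = 1/√0.1536 = 2.552; τ_1 = 479.2/2.552 = 187.8 ns.
Leg 2: γ = 1/√(1 − 0.899²) = 1/√0.1918 = 2.283; τ_2 = 37.85/2.283 = 16.58 ns.
Leg 3: 681.6 ns is already measured in the ion's rest frame.
Leg 4: 483.7 ns is already measured in the ion's rest frame.
Total: 187.8 + 16.58 + 681.6 + 483.7 ns.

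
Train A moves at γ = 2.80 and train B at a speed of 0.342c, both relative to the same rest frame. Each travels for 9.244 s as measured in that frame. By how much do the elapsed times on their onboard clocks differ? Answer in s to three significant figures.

A: γ = 2.80; τ_A = 9.244/2.800 = 3.301 s.
B: γ = 1/√(1 − 0.342²) = 1/√0.8830 = 1.064; τ_B = 9.244/1.064 = 8.687 s.

|τ_A − τ_B| = 5.39 s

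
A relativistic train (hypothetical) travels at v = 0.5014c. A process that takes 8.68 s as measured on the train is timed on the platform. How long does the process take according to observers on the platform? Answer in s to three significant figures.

γ = 1/√(1 − 0.5014²) = 1/√0.7486 = 1.156
The interval measured on the train is the proper time (both events occur at the same place in that frame); the lab-frame interval is Δt = γτ = 1.156 × 8.68 s.

Δt = 10.0 s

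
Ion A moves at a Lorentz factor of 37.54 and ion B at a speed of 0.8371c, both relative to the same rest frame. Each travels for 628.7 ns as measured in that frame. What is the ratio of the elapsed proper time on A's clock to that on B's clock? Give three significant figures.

τ_A/τ_B = 0.0487

A: γ = 37.54. B: γ = 1/√(1 − 0.8371²) = 1/√0.2993 = 1.828.
τ_A/τ_B = γ_B/γ_A = 1.828/37.54 = 0.04869, so τ_A/τ_B = 0.04869.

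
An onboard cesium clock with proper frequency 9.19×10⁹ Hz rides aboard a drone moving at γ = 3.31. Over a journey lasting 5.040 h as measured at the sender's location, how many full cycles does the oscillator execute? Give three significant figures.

N = 5.04×10¹³

γ = 3.31
The oscillator's own cycle count is N = f × τ where τ is the proper time aboard the drone. τ = Δt/γ = 5.040/3.310 = 1.523 h = 5.482×10³ s.
N = 9.19×10⁹ × 5.482×10³ = 5.038×10¹³.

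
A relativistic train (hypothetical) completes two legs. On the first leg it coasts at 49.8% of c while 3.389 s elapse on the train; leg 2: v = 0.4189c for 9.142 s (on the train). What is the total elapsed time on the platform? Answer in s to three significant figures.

Leg 1: β = 0.498; γ = 1/√(1 − 0.498²) = 1/√0.7520 = 1.153; Δt_1 = 1.153 × 3.389 = 3.908 s.
Leg 2: γ = 1/√(1 − 0.4189²) = 1/√0.8245 = 1.101; Δt_2 = 1.101 × 9.142 = 10.07 s.
Total: 3.908 + 10.07 s.

Δt = 14.0 s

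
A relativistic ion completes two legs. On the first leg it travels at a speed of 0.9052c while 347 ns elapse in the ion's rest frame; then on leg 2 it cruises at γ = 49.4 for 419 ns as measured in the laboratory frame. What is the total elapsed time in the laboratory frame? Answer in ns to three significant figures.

Leg 1: γ = 1/√(1 − 0.9052²) = 1/√0.1806 = 2.353; Δt_1 = 2.353 × 347 = 816.5 ns.
Leg 2: 419 ns is already measured in the laboratory frame.
Total: 816.5 + 419.0 ns.

Δt = 1240 ns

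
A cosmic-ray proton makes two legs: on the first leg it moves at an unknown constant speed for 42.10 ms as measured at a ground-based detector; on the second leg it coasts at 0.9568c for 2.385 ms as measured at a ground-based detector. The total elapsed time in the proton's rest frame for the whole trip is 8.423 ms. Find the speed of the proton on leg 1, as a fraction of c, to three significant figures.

β = 0.983

Leg 1: speed unknown; τ_1 = 42.10/γ_1.
Leg 2: γ = 1/√(1 − 0.9568²) = 1/√0.08453 = 3.439; τ_2 = 2.385/3.439 = 0.6934 ms.
Total proper time: τ_1 + 0.6934 = 8.423, so τ_1 = 8.423 − 0.6934 = 7.730 ms.
γ_1 = 42.10/7.730 = 5.447; β = √(1 − 1/γ²) = √0.9663.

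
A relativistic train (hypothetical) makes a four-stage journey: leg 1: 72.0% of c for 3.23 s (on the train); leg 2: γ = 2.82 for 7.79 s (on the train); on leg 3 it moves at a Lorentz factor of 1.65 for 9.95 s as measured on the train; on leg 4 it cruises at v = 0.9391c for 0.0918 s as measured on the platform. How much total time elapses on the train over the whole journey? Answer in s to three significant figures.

Leg 1: 3.23 s is already measured on the train.
Leg 2: 7.79 s is already measured on the train.
Leg 3: 9.95 s is already measured on the train.
Leg 4: γ = 1/√(1 − 0.9391²) = 1/√0.1181 = 2.910; τ_4 = 0.0918/2.910 = 0.03155 s.
Total: 3.230 + 7.790 + 9.950 + 0.03155 s.

τ = 21.0 s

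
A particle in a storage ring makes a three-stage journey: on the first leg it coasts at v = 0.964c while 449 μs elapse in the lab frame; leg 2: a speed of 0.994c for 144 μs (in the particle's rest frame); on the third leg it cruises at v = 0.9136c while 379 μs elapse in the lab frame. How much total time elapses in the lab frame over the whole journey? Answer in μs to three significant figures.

Δt = 2140 μs

Leg 1: 449 μs is already measured in the lab frame.
Leg 2: γ = 1/√(1 − 0.994²) = 1/√0.01196 = 9.142; Δt_2 = 9.142 × 144 = 1317 μs.
Leg 3: 379 μs is already measured in the lab frame.
Total: 449.0 + 1317 + 379.0 μs.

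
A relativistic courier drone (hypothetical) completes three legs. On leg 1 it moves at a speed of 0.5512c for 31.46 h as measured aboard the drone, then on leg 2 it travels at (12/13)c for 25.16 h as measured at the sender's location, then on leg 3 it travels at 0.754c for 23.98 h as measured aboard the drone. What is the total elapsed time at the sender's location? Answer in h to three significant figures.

Leg 1: γ = 1/√(1 − 0.5512²) = 1/√0.6962 = 1.199; Δt_1 = 1.199 × 31.46 = 37.70 h.
Leg 2: 25.16 h is already measured at the sender's location.
Leg 3: γ = 1/√(1 − 0.754²) = 1/√0.4315 = 1.522; Δt_3 = 1.522 × 23.98 = 36.51 h.
Total: 37.70 + 25.16 + 36.51 h.

Δt = 99.4 h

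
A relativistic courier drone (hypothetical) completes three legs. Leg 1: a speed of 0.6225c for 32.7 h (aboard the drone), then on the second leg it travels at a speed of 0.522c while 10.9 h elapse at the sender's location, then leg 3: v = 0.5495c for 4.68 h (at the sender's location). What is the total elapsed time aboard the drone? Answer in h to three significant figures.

Leg 1: 32.7 h is already measured aboard the drone.
Leg 2: γ = 1/√(1 − 0.522²) = 1/√0.7275 = 1.172; τ_2 = 10.9/1.172 = 9.297 h.
Leg 3: γ = 1/√(1 − 0.5495²) = 1/√0.6980 = 1.197; τ_3 = 4.68/1.197 = 3.910 h.
Total: 32.70 + 9.297 + 3.910 h.

τ = 45.9 h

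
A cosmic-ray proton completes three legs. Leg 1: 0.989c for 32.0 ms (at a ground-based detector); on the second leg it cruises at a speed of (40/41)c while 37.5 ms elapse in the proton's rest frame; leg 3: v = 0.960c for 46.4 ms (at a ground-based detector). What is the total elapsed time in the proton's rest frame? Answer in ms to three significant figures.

τ = 55.2 ms

Leg 1: γ = 1/√(1 − 0.989²) = 1/√0.02188 = 6.761; τ_1 = 32.0/6.761 = 4.733 ms.
Leg 2: 37.5 ms is already measured in the proton's rest frame.
Leg 3: γ = 1/√(1 − 0.960²) = 1/√0.07840 = 3.571; τ_3 = 46.4/3.571 = 12.99 ms.
Total: 4.733 + 37.50 + 12.99 ms.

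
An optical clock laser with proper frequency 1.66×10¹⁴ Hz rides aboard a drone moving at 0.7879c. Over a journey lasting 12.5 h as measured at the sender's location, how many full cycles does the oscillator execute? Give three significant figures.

N = 4.60×10¹⁸

γ = 1/√(1 − 0.7879²) = 1/√0.3792 = 1.624
The oscillator's own cycle count is N = f × τ where τ is the proper time aboard the drone. τ = Δt/γ = 12.5/1.624 = 7.698 h = 2.771×10⁴ s.
N = 1.66×10¹⁴ × 2.771×10⁴ = 4.600×10¹⁸.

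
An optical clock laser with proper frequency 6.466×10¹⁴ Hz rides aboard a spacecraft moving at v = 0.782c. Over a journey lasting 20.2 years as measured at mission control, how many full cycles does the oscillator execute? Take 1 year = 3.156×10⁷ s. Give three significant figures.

γ = 1/√(1 − 0.782²) = 1/√0.3885 = 1.604
The oscillator's own cycle count is N = f × τ where τ is the proper time aboard the spacecraft. τ = Δt/γ = 20.2/1.604 = 12.59 years = 3.973×10⁸ s.
N = 6.466×10¹⁴ × 3.973×10⁸ = 2.569×10²³.

N = 2.57×10²³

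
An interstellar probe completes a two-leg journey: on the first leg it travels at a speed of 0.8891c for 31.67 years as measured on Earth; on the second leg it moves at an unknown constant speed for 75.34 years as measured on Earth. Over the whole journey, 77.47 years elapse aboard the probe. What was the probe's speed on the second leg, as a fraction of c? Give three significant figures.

β = 0.549

Leg 1: γ = 1/√(1 − 0.8891²) = 1/√0.2095 = 2.185; τ_1 = 31.67/2.185 = 14.50 years.
Leg 2: speed unknown; τ_2 = 75.34/γ_2.
Total proper time: 14.50 + τ_2 = 77.47, so τ_2 = 77.47 − 14.50 = 62.97 years.
γ_2 = 75.34/62.97 = 1.196; β = √(1 − 1/γ²) = √0.3013.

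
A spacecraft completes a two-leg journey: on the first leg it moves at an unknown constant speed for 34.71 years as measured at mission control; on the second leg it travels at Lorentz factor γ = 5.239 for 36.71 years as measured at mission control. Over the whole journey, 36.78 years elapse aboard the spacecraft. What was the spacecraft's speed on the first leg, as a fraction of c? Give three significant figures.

β = 0.514

Leg 1: speed unknown; τ_1 = 34.71/γ_1.
Leg 2: γ = 5.239; τ_2 = 36.71/5.239 = 7.007 years.
Total proper time: τ_1 + 7.007 = 36.78, so τ_1 = 36.78 − 7.007 = 29.77 years.
γ_1 = 34.71/29.77 = 1.166; β = √(1 − 1/γ²) = √0.2642.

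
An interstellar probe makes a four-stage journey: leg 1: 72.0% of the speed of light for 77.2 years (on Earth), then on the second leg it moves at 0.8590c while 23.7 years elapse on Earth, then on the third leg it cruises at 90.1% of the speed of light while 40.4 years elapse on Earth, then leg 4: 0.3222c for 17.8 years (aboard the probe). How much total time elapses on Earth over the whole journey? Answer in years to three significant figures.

Leg 1: 77.2 years is already measured on Earth.
Leg 2: 23.7 years is already measured on Earth.
Leg 3: 40.4 years is already measured on Earth.
Leg 4: γ = 1/√(1 − 0.3222²) = 1/√0.8962 = 1.056; Δt_4 = 1.056 × 17.8 = 18.80 years.
Total: 77.20 + 23.70 + 40.40 + 18.80 years.

Δt = 160 years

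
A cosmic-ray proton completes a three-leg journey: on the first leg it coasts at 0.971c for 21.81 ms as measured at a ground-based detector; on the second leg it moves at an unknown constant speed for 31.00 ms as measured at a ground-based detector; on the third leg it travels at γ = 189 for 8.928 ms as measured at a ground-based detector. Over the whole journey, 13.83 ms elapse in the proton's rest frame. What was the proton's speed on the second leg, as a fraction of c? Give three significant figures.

Leg 1: γ = 1/√(1 − 0.971²) = 1/√0.05716 = 4.183; τ_1 = 21.81/4.183 = 5.214 ms.
Leg 2: speed unknown; τ_2 = 31.00/γ_2.
Leg 3: γ = 189; τ_3 = 8.928/189.0 = 0.04724 ms.
Total proper time: 5.214 + τ_2 + 0.04724 = 13.83, so τ_2 = 13.83 − 5.262 = 8.568 ms.
γ_2 = 31.00/8.568 = 3.618; β = √(1 − 1/γ²) = √0.9236.

β = 0.961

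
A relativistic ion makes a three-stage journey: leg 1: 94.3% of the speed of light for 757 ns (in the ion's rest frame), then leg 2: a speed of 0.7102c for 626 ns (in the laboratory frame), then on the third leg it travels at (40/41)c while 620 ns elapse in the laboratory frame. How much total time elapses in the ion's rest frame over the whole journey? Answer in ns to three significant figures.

τ = 1330 ns

Leg 1: 757 ns is already measured in the ion's rest frame.
Leg 2: γ = 1/√(1 − 0.7102²) = 1/√0.4956 = 1.420; τ_2 = 626/1.420 = 440.7 ns.
Leg 3: γ = 1/√(1 − (40/41)²) = 41/9 ≈ 4.556; τ_3 = 620/4.556 = 136.1 ns.
Total: 757.0 + 440.7 + 136.1 ns.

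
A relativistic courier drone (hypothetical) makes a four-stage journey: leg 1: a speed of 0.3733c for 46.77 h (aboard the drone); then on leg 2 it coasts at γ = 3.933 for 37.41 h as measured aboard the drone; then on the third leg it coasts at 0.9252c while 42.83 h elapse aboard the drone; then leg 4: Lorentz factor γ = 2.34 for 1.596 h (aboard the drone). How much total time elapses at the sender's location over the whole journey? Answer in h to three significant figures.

Leg 1: γ = 1/√(1 − 0.3733²) = 1/√0.8606 = 1.078; Δt_1 = 1.078 × 46.77 = 50.41 h.
Leg 2: γ = 3.933; Δt_2 = 3.933 × 37.41 = 147.1 h.
Leg 3: γ = 1/√(1 − 0.9252²) = 1/√0.1440 = 2.635; Δt_3 = 2.635 × 42.83 = 112.9 h.
Leg 4: γ = 2.34; Δt_4 = 2.340 × 1.596 = 3.735 h.
Total: 50.41 + 147.1 + 112.9 + 3.735 h.

Δt = 314 h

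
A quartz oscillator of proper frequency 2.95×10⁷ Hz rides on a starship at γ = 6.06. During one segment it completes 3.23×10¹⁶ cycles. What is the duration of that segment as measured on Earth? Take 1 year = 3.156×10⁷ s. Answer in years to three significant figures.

γ = 6.06
Proper time for N cycles: τ = N/f = 3.23×10¹⁶/(2.95×10⁷) = 1.095×10⁹ s = 34.69 years.
Lab-frame duration Δt = γτ = 6.060 × 34.69 = 210.2 years.

Δt = 210 years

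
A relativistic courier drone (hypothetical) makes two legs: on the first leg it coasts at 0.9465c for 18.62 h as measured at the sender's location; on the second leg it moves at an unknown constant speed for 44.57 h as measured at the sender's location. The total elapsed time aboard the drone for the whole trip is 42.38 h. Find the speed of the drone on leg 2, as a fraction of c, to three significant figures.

Leg 1: γ = 1/√(1 − 0.9465²) = 1/√0.1041 = 3.099; τ_1 = 18.62/3.099 = 6.009 h.
Leg 2: speed unknown; τ_2 = 44.57/γ_2.
Total proper time: 6.009 + τ_2 = 42.38, so τ_2 = 42.38 − 6.009 = 36.37 h.
γ_2 = 44.57/36.37 = 1.225; β = √(1 − 1/γ²) = √0.3341.

β = 0.578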